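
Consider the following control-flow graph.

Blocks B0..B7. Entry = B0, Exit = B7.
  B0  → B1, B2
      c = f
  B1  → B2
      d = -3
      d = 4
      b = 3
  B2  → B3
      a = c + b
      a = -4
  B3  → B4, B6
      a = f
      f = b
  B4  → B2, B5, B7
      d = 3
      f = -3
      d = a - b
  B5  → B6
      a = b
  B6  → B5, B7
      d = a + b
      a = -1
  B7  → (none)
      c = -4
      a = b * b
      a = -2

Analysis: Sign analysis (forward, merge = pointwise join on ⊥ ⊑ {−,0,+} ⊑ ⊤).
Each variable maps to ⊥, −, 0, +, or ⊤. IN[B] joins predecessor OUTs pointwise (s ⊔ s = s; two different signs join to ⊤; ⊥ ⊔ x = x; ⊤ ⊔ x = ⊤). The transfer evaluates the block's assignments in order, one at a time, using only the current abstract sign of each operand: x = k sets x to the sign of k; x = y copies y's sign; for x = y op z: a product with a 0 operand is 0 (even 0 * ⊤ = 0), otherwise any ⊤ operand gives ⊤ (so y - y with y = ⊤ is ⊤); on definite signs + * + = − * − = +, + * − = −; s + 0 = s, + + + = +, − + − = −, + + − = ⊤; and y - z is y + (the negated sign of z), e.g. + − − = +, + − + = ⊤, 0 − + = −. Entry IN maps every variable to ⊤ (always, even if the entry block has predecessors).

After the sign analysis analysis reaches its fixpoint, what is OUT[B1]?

Answer: {a: ⊤, b: +, c: ⊤, d: +, e: ⊤, f: ⊤}

Working:
Converged values:
  B0: | IN=(all ⊤) | OUT=(all ⊤)
  B1: | IN=(all ⊤) | OUT={b:+, d:+; rest ⊤}
  B2: | IN=(all ⊤) | OUT={a:-; rest ⊤}
  B3: | IN={a:-; rest ⊤} | OUT=(all ⊤)
  B4: | IN=(all ⊤) | OUT={f:-; rest ⊤}
  B5: | IN=(all ⊤) | OUT=(all ⊤)
  B6: | IN=(all ⊤) | OUT={a:-; rest ⊤}
  B7: | IN=(all ⊤) | OUT={a:-, c:-; rest ⊤}

Merge at B1: IN[B1] = OUT[B0] = {a: ⊤, b: ⊤, c: ⊤, d: ⊤, e: ⊤, f: ⊤}
Applying B1's transfer function to that IN value gives OUT[B1] (row B1 above).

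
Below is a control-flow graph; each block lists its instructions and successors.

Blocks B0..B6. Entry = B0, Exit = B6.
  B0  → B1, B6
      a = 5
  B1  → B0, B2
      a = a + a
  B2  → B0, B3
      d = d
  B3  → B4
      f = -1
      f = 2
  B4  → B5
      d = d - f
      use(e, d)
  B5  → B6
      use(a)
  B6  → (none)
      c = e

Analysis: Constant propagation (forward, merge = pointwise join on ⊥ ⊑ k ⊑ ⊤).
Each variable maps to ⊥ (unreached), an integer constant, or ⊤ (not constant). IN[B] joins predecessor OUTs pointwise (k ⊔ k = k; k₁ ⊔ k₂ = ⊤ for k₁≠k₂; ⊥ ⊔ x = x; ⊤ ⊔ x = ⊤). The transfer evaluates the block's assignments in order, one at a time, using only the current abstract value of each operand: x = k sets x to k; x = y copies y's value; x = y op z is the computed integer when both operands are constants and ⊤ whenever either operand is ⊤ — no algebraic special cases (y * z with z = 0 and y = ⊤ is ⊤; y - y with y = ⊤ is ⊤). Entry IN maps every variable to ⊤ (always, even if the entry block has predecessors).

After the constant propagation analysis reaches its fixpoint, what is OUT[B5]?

Answer: {a: 10, b: ⊤, c: ⊤, d: ⊤, e: ⊤, f: 2}

Working:
Converged values:
  B0:   IN=(all ⊤)   OUT={a:5; rest ⊤}
  B1:   IN={a:5; rest ⊤}   OUT={a:10; rest ⊤}
  B2:   IN={a:10; rest ⊤}   OUT={a:10; rest ⊤}
  B3:   IN={a:10; rest ⊤}   OUT={a:10, f:2; rest ⊤}
  B4:   IN={a:10, f:2; rest ⊤}   OUT={a:10, f:2; rest ⊤}
  B5:   IN={a:10, f:2; rest ⊤}   OUT={a:10, f:2; rest ⊤}
  B6:   IN=(all ⊤)   OUT=(all ⊤)

Merge at B5: IN[B5] = OUT[B4] = {a: 10, b: ⊤, c: ⊤, d: ⊤, e: ⊤, f: 2}
Applying B5's transfer function to that IN value gives OUT[B5] (row B5 above).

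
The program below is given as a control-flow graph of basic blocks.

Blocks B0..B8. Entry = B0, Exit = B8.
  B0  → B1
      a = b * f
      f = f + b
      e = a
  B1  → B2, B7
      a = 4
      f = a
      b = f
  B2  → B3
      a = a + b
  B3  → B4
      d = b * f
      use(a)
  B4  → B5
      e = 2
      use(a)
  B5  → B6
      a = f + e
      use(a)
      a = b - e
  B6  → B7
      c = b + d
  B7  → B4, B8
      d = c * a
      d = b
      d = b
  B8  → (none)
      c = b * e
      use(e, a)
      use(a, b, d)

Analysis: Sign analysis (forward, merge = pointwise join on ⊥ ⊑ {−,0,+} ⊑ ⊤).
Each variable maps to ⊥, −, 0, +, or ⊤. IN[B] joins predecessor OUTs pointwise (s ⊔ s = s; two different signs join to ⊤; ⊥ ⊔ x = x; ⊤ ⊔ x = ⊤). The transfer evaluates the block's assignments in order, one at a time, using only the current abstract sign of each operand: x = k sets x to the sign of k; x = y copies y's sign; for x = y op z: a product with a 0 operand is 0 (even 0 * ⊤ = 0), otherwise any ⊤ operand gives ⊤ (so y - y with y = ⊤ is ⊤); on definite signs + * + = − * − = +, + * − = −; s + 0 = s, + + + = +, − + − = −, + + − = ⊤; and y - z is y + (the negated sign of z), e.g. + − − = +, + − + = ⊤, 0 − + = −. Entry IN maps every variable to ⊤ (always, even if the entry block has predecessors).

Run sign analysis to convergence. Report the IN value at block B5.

Answer: {a: ⊤, b: +, c: ⊤, d: +, e: +, f: +}

Trace:
Per-block solution:
  B0:  IN=(all ⊤)  OUT=(all ⊤)
  B1:  IN=(all ⊤)  OUT={a:+, b:+, f:+; rest ⊤}
  B2:  IN={a:+, b:+, f:+; rest ⊤}  OUT={a:+, b:+, f:+; rest ⊤}
  B3:  IN={a:+, b:+, f:+; rest ⊤}  OUT={a:+, b:+, d:+, f:+; rest ⊤}
  B4:  IN={b:+, d:+, f:+; rest ⊤}  OUT={b:+, d:+, e:+, f:+; rest ⊤}
  B5:  IN={b:+, d:+, e:+, f:+; rest ⊤}  OUT={b:+, d:+, e:+, f:+; rest ⊤}
  B6:  IN={b:+, d:+, e:+, f:+; rest ⊤}  OUT={b:+, c:+, d:+, e:+, f:+; rest ⊤}
  B7:  IN={b:+, f:+; rest ⊤}  OUT={b:+, d:+, f:+; rest ⊤}
  B8:  IN={b:+, d:+, f:+; rest ⊤}  OUT={b:+, d:+, f:+; rest ⊤}

Merge at B5: IN[B5] = OUT[B4] = {a: ⊤, b: +, c: ⊤, d: +, e: +, f: +}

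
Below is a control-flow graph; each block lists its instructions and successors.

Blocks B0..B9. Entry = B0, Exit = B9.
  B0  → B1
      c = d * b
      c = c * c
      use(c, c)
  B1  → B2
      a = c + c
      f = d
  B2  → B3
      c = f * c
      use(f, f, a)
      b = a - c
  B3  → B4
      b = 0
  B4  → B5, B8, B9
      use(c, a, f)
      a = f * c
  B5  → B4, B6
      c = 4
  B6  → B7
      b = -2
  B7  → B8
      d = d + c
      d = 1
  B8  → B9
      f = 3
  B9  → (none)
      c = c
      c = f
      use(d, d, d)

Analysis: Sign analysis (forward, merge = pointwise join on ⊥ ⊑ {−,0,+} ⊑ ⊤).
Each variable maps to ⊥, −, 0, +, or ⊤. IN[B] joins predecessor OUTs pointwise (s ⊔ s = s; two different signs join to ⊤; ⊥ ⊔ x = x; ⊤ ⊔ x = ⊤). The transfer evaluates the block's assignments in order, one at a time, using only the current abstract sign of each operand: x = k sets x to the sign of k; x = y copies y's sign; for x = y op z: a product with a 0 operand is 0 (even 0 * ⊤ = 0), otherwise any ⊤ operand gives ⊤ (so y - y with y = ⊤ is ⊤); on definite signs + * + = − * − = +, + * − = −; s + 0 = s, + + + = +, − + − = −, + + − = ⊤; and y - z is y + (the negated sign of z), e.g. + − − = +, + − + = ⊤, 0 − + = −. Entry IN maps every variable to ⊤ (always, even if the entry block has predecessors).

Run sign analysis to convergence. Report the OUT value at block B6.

Fixpoint table:
  B0:   IN=(all ⊤)   OUT=(all ⊤)
  B1:   IN=(all ⊤)   OUT=(all ⊤)
  B2:   IN=(all ⊤)   OUT=(all ⊤)
  B3:   IN=(all ⊤)   OUT={b:0; rest ⊤}
  B4:   IN={b:0; rest ⊤}   OUT={b:0; rest ⊤}
  B5:   IN={b:0; rest ⊤}   OUT={b:0, c:+; rest ⊤}
  B6:   IN={b:0, c:+; rest ⊤}   OUT={b:-, c:+; rest ⊤}
  B7:   IN={b:-, c:+; rest ⊤}   OUT={b:-, c:+, d:+; rest ⊤}
  B8:   IN=(all ⊤)   OUT={f:+; rest ⊤}
  B9:   IN=(all ⊤)   OUT=(all ⊤)

Merge at B6: IN[B6] = OUT[B5] = {a: ⊤, b: 0, c: +, d: ⊤, e: ⊤, f: ⊤}
Applying B6's transfer function to that IN value gives OUT[B6] (row B6 above).

Answer: {a: ⊤, b: -, c: +, d: ⊤, e: ⊤, f: ⊤}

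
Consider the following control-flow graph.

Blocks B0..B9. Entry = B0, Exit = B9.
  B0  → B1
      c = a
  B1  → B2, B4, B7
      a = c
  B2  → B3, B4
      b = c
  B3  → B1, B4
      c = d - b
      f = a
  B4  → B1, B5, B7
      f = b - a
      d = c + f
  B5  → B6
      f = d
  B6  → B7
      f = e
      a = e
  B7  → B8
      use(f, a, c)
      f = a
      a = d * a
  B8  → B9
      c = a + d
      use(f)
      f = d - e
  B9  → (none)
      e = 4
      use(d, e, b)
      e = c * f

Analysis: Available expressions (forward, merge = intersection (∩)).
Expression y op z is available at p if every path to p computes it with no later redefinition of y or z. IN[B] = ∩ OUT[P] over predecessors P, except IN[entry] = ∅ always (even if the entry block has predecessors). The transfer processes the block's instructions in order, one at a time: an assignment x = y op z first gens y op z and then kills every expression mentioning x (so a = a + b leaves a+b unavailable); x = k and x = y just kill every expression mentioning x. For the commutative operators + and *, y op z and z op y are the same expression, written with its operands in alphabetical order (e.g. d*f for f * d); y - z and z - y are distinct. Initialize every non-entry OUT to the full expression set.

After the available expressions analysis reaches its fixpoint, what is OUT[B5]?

Converged values:
  B0:  IN={}  OUT={}
  B1:  IN={}  OUT={}
  B2:  IN={}  OUT={}
  B3:  IN={}  OUT={d-b}
  B4:  IN={}  OUT={b-a, c+f}
  B5:  IN={b-a, c+f}  OUT={b-a}
  B6:  IN={b-a}  OUT={}
  B7:  IN={}  OUT={}
  B8:  IN={}  OUT={a+d, d-e}
  B9:  IN={a+d, d-e}  OUT={a+d, c*f}

Merge at B5: IN[B5] = OUT[B4] = {b-a, c+f}
Applying B5's transfer function to that IN value gives OUT[B5] (row B5 above).

Answer: {b-a}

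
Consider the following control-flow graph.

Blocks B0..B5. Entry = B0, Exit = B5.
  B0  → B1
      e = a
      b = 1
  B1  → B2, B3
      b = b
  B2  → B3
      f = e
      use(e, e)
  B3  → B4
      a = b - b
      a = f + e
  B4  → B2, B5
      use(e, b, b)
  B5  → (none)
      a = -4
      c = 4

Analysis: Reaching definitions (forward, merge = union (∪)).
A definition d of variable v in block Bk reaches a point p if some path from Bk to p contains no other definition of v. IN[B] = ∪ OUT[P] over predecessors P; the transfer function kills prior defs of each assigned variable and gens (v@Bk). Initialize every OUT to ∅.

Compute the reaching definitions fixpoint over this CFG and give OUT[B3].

Converged values:
  B0:  IN={}  OUT={b@B0, e@B0}
  B1:  IN={b@B0, e@B0}  OUT={b@B1, e@B0}
  B2:  IN={a@B3, b@B1, e@B0, f@B2}  OUT={a@B3, b@B1, e@B0, f@B2}
  B3:  IN={a@B3, b@B1, e@B0, f@B2}  OUT={a@B3, b@B1, e@B0, f@B2}
  B4:  IN={a@B3, b@B1, e@B0, f@B2}  OUT={a@B3, b@B1, e@B0, f@B2}
  B5:  IN={a@B3, b@B1, e@B0, f@B2}  OUT={a@B5, b@B1, c@B5, e@B0, f@B2}

Merge at B3: IN[B3] = OUT[B1] ⊔ OUT[B2] = {a@B3, b@B1, e@B0, f@B2}
Applying B3's transfer function to that IN value gives OUT[B3] (row B3 above).

Answer: {a@B3, b@B1, e@B0, f@B2}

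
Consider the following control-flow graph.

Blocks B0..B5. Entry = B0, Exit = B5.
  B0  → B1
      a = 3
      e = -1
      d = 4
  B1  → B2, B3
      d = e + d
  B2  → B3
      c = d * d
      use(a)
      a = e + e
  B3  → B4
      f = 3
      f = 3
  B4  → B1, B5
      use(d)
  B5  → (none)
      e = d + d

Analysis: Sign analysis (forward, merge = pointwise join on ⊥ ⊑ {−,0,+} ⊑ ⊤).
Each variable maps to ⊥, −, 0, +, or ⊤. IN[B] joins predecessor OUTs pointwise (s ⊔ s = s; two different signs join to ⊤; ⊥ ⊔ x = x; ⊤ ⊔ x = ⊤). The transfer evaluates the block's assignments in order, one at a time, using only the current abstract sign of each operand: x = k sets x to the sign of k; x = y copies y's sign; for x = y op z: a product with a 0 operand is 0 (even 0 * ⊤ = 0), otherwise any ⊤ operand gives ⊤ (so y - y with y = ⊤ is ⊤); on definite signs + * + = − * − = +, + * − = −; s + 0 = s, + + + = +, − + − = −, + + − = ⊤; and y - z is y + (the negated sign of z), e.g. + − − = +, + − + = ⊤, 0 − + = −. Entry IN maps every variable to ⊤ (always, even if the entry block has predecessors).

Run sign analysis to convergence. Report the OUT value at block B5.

Answer: {a: ⊤, b: ⊤, c: ⊤, d: ⊤, e: ⊤, f: +}

Derivation:
Per-block solution:
  B0:   IN=(all ⊤)   OUT={a:+, d:+, e:-; rest ⊤}
  B1:   IN={e:-; rest ⊤}   OUT={e:-; rest ⊤}
  B2:   IN={e:-; rest ⊤}   OUT={a:-, e:-; rest ⊤}
  B3:   IN={e:-; rest ⊤}   OUT={e:-, f:+; rest ⊤}
  B4:   IN={e:-, f:+; rest ⊤}   OUT={e:-, f:+; rest ⊤}
  B5:   IN={e:-, f:+; rest ⊤}   OUT={f:+; rest ⊤}

Merge at B5: IN[B5] = OUT[B4] = {a: ⊤, b: ⊤, c: ⊤, d: ⊤, e: -, f: +}
Applying B5's transfer function to that IN value gives OUT[B5] (row B5 above).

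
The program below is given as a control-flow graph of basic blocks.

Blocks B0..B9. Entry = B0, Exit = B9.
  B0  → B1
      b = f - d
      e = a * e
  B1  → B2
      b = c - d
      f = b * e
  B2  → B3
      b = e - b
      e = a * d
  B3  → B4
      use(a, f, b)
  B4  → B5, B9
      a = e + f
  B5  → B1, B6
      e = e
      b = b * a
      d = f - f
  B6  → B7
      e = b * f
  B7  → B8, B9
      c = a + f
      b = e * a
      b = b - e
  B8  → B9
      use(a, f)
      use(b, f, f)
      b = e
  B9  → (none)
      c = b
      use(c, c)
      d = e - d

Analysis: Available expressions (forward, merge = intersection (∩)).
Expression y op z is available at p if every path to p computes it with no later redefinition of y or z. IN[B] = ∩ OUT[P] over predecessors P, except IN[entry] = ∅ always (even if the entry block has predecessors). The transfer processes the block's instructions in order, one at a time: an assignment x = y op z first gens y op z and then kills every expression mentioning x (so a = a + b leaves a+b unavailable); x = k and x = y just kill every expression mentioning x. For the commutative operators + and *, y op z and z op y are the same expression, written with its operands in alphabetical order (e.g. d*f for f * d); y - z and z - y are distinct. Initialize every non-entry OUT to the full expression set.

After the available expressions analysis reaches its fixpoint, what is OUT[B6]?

Answer: {b*f, f-f}

Trace:
Per-block solution:
  B0:   IN={}   OUT={f-d}
  B1:   IN={}   OUT={b*e, c-d}
  B2:   IN={b*e, c-d}   OUT={a*d, c-d}
  B3:   IN={a*d, c-d}   OUT={a*d, c-d}
  B4:   IN={a*d, c-d}   OUT={c-d, e+f}
  B5:   IN={c-d, e+f}   OUT={f-f}
  B6:   IN={f-f}   OUT={b*f, f-f}
  B7:   IN={b*f, f-f}   OUT={a*e, a+f, f-f}
  B8:   IN={a*e, a+f, f-f}   OUT={a*e, a+f, f-f}
  B9:   IN={}   OUT={}

Merge at B6: IN[B6] = OUT[B5] = {f-f}
Applying B6's transfer function to that IN value gives OUT[B6] (row B6 above).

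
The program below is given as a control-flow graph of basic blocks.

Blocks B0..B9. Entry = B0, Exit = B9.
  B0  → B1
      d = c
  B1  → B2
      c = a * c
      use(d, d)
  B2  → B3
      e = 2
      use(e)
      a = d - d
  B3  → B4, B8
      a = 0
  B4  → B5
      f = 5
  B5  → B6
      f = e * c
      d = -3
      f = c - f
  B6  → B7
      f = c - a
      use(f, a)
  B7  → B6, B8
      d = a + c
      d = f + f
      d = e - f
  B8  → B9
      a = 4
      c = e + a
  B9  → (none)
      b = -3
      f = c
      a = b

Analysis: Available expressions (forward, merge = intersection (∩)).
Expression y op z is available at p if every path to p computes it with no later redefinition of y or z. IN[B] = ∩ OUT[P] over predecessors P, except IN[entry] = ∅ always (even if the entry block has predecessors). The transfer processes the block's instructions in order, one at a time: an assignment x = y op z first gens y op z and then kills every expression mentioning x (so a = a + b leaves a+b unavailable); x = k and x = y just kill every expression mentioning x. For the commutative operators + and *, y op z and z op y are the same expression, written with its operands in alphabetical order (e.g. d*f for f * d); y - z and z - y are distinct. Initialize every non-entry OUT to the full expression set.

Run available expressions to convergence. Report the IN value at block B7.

Answer: {c*e, c-a}

Derivation:
Fixpoint table:
  B0:  IN={}  OUT={}
  B1:  IN={}  OUT={}
  B2:  IN={}  OUT={d-d}
  B3:  IN={d-d}  OUT={d-d}
  B4:  IN={d-d}  OUT={d-d}
  B5:  IN={d-d}  OUT={c*e}
  B6:  IN={c*e}  OUT={c*e, c-a}
  B7:  IN={c*e, c-a}  OUT={a+c, c*e, c-a, e-f, f+f}
  B8:  IN={}  OUT={a+e}
  B9:  IN={a+e}  OUT={}

Merge at B7: IN[B7] = OUT[B6] = {c*e, c-a}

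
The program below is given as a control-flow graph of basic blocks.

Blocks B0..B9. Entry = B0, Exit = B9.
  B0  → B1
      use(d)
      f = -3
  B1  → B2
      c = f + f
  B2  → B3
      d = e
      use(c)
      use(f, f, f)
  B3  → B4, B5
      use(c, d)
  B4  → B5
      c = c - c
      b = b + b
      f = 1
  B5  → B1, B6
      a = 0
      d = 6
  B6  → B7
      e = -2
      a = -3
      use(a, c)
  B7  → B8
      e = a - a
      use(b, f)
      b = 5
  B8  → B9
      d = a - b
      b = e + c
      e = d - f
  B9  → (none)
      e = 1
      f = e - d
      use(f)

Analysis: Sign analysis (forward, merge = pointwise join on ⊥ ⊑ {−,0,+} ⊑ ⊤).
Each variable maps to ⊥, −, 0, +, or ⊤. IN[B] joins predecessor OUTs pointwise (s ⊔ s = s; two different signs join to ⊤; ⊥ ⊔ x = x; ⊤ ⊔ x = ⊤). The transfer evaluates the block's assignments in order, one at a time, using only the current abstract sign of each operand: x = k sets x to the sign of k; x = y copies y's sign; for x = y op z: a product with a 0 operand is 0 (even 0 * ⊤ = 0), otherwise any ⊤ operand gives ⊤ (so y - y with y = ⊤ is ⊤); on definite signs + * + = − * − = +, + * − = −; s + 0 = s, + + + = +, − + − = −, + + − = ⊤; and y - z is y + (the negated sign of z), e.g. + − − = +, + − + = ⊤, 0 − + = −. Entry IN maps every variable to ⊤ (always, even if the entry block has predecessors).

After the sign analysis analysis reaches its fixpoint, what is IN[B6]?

Converged values:
  B0:  IN=(all ⊤)  OUT={f:-; rest ⊤}
  B1:  IN=(all ⊤)  OUT=(all ⊤)
  B2:  IN=(all ⊤)  OUT=(all ⊤)
  B3:  IN=(all ⊤)  OUT=(all ⊤)
  B4:  IN=(all ⊤)  OUT={f:+; rest ⊤}
  B5:  IN=(all ⊤)  OUT={a:0, d:+; rest ⊤}
  B6:  IN={a:0, d:+; rest ⊤}  OUT={a:-, d:+, e:-; rest ⊤}
  B7:  IN={a:-, d:+, e:-; rest ⊤}  OUT={a:-, b:+, d:+; rest ⊤}
  B8:  IN={a:-, b:+, d:+; rest ⊤}  OUT={a:-, d:-; rest ⊤}
  B9:  IN={a:-, d:-; rest ⊤}  OUT={a:-, d:-, e:+, f:+; rest ⊤}

Merge at B6: IN[B6] = OUT[B5] = {a: 0, b: ⊤, c: ⊤, d: +, e: ⊤, f: ⊤}

Answer: {a: 0, b: ⊤, c: ⊤, d: +, e: ⊤, f: ⊤}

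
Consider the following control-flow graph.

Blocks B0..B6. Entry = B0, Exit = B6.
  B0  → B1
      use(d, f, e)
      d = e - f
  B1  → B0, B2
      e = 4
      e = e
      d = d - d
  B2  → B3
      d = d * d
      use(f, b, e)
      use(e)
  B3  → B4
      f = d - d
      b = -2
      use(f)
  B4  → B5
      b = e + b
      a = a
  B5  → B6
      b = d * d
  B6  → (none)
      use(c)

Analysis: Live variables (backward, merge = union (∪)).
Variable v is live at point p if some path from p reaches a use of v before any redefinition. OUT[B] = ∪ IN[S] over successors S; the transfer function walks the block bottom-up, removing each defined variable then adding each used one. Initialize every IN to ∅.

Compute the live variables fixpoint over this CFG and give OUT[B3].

Answer: {a, b, c, d, e}

Working:
Converged values:
  B0: | IN={a, b, c, d, e, f} | OUT={a, b, c, d, f}
  B1: | IN={a, b, c, d, f} | OUT={a, b, c, d, e, f}
  B2: | IN={a, b, c, d, e, f} | OUT={a, c, d, e}
  B3: | IN={a, c, d, e} | OUT={a, b, c, d, e}
  B4: | IN={a, b, c, d, e} | OUT={c, d}
  B5: | IN={c, d} | OUT={c}
  B6: | IN={c} | OUT={}

Merge at B3: OUT[B3] = IN[B4] = {a, b, c, d, e}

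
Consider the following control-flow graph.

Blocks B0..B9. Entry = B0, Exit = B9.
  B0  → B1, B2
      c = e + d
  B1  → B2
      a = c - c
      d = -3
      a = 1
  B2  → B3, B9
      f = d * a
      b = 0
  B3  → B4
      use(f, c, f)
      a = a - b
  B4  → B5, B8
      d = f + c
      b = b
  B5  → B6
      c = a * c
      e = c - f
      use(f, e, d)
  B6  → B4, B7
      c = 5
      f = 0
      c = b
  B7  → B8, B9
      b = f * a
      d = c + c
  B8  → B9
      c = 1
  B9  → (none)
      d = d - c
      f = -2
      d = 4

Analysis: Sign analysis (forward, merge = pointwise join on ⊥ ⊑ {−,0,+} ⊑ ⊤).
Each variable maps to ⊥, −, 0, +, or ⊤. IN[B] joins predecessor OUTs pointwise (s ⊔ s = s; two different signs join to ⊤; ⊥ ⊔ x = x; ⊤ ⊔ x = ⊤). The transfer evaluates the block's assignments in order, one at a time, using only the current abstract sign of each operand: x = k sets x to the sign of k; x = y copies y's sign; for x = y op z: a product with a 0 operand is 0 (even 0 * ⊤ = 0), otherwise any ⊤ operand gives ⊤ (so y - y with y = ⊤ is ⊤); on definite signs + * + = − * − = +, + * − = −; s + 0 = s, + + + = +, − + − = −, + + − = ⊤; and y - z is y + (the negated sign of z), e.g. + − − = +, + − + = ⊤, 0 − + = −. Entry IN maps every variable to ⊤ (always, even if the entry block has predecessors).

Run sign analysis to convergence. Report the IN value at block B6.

Per-block solution:
  B0:   IN=(all ⊤)   OUT=(all ⊤)
  B1:   IN=(all ⊤)   OUT={a:+, d:-; rest ⊤}
  B2:   IN=(all ⊤)   OUT={b:0; rest ⊤}
  B3:   IN={b:0; rest ⊤}   OUT={b:0; rest ⊤}
  B4:   IN={b:0; rest ⊤}   OUT={b:0; rest ⊤}
  B5:   IN={b:0; rest ⊤}   OUT={b:0; rest ⊤}
  B6:   IN={b:0; rest ⊤}   OUT={b:0, c:0, f:0; rest ⊤}
  B7:   IN={b:0, c:0, f:0; rest ⊤}   OUT={b:0, c:0, d:0, f:0; rest ⊤}
  B8:   IN={b:0; rest ⊤}   OUT={b:0, c:+; rest ⊤}
  B9:   IN={b:0; rest ⊤}   OUT={b:0, d:+, f:-; rest ⊤}

Merge at B6: IN[B6] = OUT[B5] = {a: ⊤, b: 0, c: ⊤, d: ⊤, e: ⊤, f: ⊤}

Answer: {a: ⊤, b: 0, c: ⊤, d: ⊤, e: ⊤, f: ⊤}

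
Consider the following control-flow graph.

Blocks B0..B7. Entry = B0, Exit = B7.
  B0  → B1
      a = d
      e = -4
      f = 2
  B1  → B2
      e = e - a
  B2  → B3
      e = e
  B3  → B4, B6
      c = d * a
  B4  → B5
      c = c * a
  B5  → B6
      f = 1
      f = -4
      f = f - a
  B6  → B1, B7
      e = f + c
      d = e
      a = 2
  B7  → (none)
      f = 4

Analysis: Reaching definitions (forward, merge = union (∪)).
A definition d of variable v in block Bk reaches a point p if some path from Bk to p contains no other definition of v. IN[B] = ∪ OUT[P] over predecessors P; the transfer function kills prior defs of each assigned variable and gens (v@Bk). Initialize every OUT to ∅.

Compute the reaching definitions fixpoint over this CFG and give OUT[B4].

Answer: {a@B0, a@B6, c@B4, d@B6, e@B2, f@B0, f@B5}

Trace:
Fixpoint table:
  B0:  IN={}  OUT={a@B0, e@B0, f@B0}
  B1:  IN={a@B0, a@B6, c@B3, c@B4, d@B6, e@B0, e@B6, f@B0, f@B5}  OUT={a@B0, a@B6, c@B3, c@B4, d@B6, e@B1, f@B0, f@B5}
  B2:  IN={a@B0, a@B6, c@B3, c@B4, d@B6, e@B1, f@B0, f@B5}  OUT={a@B0, a@B6, c@B3, c@B4, d@B6, e@B2, f@B0, f@B5}
  B3:  IN={a@B0, a@B6, c@B3, c@B4, d@B6, e@B2, f@B0, f@B5}  OUT={a@B0, a@B6, c@B3, d@B6, e@B2, f@B0, f@B5}
  B4:  IN={a@B0, a@B6, c@B3, d@B6, e@B2, f@B0, f@B5}  OUT={a@B0, a@B6, c@B4, d@B6, e@B2, f@B0, f@B5}
  B5:  IN={a@B0, a@B6, c@B4, d@B6, e@B2, f@B0, f@B5}  OUT={a@B0, a@B6, c@B4, d@B6, e@B2, f@B5}
  B6:  IN={a@B0, a@B6, c@B3, c@B4, d@B6, e@B2, f@B0, f@B5}  OUT={a@B6, c@B3, c@B4, d@B6, e@B6, f@B0, f@B5}
  B7:  IN={a@B6, c@B3, c@B4, d@B6, e@B6, f@B0, f@B5}  OUT={a@B6, c@B3, c@B4, d@B6, e@B6, f@B7}

Merge at B4: IN[B4] = OUT[B3] = {a@B0, a@B6, c@B3, d@B6, e@B2, f@B0, f@B5}
Applying B4's transfer function to that IN value gives OUT[B4] (row B4 above).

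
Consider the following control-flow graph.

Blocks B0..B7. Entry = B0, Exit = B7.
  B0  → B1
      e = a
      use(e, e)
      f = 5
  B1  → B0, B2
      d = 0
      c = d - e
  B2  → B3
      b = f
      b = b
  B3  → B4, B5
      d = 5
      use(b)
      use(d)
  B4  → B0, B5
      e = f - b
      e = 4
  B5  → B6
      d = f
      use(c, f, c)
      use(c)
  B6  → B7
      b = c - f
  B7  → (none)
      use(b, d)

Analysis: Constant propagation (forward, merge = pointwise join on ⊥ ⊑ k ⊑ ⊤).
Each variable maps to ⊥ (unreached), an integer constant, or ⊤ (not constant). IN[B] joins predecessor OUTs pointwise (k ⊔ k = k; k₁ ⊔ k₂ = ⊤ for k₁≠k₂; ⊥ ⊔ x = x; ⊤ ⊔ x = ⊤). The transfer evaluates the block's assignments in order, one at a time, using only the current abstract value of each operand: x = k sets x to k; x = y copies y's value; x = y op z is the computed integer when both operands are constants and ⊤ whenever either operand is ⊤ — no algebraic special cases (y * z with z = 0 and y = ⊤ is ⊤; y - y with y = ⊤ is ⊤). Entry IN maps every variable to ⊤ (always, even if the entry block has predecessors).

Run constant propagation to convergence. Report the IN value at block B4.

Converged values:
  B0:   IN=(all ⊤)   OUT={f:5; rest ⊤}
  B1:   IN={f:5; rest ⊤}   OUT={d:0, f:5; rest ⊤}
  B2:   IN={d:0, f:5; rest ⊤}   OUT={b:5, d:0, f:5; rest ⊤}
  B3:   IN={b:5, d:0, f:5; rest ⊤}   OUT={b:5, d:5, f:5; rest ⊤}
  B4:   IN={b:5, d:5, f:5; rest ⊤}   OUT={b:5, d:5, e:4, f:5; rest ⊤}
  B5:   IN={b:5, d:5, f:5; rest ⊤}   OUT={b:5, d:5, f:5; rest ⊤}
  B6:   IN={b:5, d:5, f:5; rest ⊤}   OUT={d:5, f:5; rest ⊤}
  B7:   IN={d:5, f:5; rest ⊤}   OUT={d:5, f:5; rest ⊤}

Merge at B4: IN[B4] = OUT[B3] = {a: ⊤, b: 5, c: ⊤, d: 5, e: ⊤, f: 5}

Answer: {a: ⊤, b: 5, c: ⊤, d: 5, e: ⊤, f: 5}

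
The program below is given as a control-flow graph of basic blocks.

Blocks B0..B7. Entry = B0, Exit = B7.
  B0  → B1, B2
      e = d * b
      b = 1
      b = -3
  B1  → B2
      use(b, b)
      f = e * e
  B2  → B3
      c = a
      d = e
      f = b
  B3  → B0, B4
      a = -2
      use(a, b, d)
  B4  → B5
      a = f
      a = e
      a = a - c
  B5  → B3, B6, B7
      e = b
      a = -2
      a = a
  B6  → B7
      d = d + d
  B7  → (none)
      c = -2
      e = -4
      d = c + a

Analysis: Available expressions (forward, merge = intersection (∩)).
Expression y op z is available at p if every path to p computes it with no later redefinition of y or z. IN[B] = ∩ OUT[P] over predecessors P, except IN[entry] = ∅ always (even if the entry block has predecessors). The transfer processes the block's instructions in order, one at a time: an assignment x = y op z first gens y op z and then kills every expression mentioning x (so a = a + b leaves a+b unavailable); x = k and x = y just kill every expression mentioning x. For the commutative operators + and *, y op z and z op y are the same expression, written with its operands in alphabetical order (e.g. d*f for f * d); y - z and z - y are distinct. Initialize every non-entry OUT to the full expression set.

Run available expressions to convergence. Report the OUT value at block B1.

Fixpoint table:
  B0:   IN={}   OUT={}
  B1:   IN={}   OUT={e*e}
  B2:   IN={}   OUT={}
  B3:   IN={}   OUT={}
  B4:   IN={}   OUT={}
  B5:   IN={}   OUT={}
  B6:   IN={}   OUT={}
  B7:   IN={}   OUT={a+c}

Merge at B1: IN[B1] = OUT[B0] = {}
Applying B1's transfer function to that IN value gives OUT[B1] (row B1 above).

Answer: {e*e}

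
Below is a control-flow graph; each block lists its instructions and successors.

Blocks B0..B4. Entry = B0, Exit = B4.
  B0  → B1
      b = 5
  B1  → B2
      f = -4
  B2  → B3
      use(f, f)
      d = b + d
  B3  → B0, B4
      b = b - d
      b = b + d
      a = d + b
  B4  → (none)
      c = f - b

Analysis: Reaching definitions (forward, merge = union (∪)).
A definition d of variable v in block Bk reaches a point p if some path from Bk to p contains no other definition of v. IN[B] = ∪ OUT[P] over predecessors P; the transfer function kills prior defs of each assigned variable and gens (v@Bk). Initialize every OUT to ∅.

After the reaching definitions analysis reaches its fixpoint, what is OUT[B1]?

Answer: {a@B3, b@B0, d@B2, f@B1}

Working:
Converged values:
  B0:   IN={a@B3, b@B3, d@B2, f@B1}   OUT={a@B3, b@B0, d@B2, f@B1}
  B1:   IN={a@B3, b@B0, d@B2, f@B1}   OUT={a@B3, b@B0, d@B2, f@B1}
  B2:   IN={a@B3, b@B0, d@B2, f@B1}   OUT={a@B3, b@B0, d@B2, f@B1}
  B3:   IN={a@B3, b@B0, d@B2, f@B1}   OUT={a@B3, b@B3, d@B2, f@B1}
  B4:   IN={a@B3, b@B3, d@B2, f@B1}   OUT={a@B3, b@B3, c@B4, d@B2, f@B1}

Merge at B1: IN[B1] = OUT[B0] = {a@B3, b@B0, d@B2, f@B1}
Applying B1's transfer function to that IN value gives OUT[B1] (row B1 above).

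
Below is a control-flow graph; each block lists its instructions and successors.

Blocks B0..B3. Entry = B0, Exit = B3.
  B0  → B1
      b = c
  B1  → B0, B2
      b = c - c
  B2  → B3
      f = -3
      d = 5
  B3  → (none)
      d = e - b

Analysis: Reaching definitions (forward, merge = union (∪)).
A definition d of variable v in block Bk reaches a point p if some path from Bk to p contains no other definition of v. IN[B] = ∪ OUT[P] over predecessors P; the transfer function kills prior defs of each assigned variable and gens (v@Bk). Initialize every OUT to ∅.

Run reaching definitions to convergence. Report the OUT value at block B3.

Fixpoint table:
  B0: | IN={b@B1} | OUT={b@B0}
  B1: | IN={b@B0} | OUT={b@B1}
  B2: | IN={b@B1} | OUT={b@B1, d@B2, f@B2}
  B3: | IN={b@B1, d@B2, f@B2} | OUT={b@B1, d@B3, f@B2}

Merge at B3: IN[B3] = OUT[B2] = {b@B1, d@B2, f@B2}
Applying B3's transfer function to that IN value gives OUT[B3] (row B3 above).

Answer: {b@B1, d@B3, f@B2}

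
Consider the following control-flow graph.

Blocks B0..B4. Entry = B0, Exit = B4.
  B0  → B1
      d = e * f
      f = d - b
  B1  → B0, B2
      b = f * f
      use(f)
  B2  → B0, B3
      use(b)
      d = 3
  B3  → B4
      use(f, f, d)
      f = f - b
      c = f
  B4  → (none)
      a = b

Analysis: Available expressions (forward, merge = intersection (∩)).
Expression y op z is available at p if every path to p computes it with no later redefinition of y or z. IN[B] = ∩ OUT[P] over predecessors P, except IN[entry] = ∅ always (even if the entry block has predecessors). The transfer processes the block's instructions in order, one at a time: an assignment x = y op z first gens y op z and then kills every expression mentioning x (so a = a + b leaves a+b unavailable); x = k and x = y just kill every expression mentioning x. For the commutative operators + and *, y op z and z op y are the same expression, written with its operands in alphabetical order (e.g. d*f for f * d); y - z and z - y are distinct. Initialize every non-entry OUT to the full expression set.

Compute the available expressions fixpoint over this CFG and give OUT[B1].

Fixpoint table:
  B0:  IN={}  OUT={d-b}
  B1:  IN={d-b}  OUT={f*f}
  B2:  IN={f*f}  OUT={f*f}
  B3:  IN={f*f}  OUT={}
  B4:  IN={}  OUT={}

Merge at B1: IN[B1] = OUT[B0] = {d-b}
Applying B1's transfer function to that IN value gives OUT[B1] (row B1 above).

Answer: {f*f}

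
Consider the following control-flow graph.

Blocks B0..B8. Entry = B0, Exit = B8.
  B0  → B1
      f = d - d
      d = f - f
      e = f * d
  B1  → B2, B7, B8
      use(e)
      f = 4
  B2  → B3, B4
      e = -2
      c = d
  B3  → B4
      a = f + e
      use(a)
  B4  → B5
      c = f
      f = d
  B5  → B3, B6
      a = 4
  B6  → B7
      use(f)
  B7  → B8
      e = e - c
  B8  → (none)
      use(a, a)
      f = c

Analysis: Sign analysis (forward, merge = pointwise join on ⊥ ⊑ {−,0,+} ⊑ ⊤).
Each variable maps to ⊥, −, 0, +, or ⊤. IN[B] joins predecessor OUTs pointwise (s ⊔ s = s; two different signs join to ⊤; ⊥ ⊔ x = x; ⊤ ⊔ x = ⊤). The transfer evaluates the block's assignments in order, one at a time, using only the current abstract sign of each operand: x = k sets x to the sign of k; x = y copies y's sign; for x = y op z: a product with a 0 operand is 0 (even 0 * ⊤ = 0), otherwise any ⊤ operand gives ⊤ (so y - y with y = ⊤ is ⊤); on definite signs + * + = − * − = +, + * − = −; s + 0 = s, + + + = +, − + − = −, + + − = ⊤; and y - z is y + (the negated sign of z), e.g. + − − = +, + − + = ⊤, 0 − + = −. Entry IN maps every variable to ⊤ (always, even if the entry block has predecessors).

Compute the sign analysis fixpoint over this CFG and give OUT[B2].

Answer: {a: ⊤, b: ⊤, c: ⊤, d: ⊤, e: -, f: +}

Working:
Per-block solution:
  B0:  IN=(all ⊤)  OUT=(all ⊤)
  B1:  IN=(all ⊤)  OUT={f:+; rest ⊤}
  B2:  IN={f:+; rest ⊤}  OUT={e:-, f:+; rest ⊤}
  B3:  IN={e:-; rest ⊤}  OUT={e:-; rest ⊤}
  B4:  IN={e:-; rest ⊤}  OUT={e:-; rest ⊤}
  B5:  IN={e:-; rest ⊤}  OUT={a:+, e:-; rest ⊤}
  B6:  IN={a:+, e:-; rest ⊤}  OUT={a:+, e:-; rest ⊤}
  B7:  IN=(all ⊤)  OUT=(all ⊤)
  B8:  IN=(all ⊤)  OUT=(all ⊤)

Merge at B2: IN[B2] = OUT[B1] = {a: ⊤, b: ⊤, c: ⊤, d: ⊤, e: ⊤, f: +}
Applying B2's transfer function to that IN value gives OUT[B2] (row B2 above).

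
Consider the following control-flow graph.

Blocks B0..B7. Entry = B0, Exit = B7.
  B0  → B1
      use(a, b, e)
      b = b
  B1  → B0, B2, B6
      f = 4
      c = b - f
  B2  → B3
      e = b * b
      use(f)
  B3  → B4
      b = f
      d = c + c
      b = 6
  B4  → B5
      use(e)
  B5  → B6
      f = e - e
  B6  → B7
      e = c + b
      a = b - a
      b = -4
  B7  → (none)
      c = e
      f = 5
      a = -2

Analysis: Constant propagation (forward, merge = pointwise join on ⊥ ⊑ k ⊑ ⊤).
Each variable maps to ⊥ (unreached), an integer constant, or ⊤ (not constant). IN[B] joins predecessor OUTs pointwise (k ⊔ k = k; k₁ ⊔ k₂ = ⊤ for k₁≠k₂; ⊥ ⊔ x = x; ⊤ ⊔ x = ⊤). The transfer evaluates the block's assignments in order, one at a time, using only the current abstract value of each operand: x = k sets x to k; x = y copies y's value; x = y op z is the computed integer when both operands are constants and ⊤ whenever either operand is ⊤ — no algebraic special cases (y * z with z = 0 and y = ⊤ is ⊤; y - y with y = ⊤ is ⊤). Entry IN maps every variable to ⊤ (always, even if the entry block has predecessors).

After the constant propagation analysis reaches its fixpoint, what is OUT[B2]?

Answer: {a: ⊤, b: ⊤, c: ⊤, d: ⊤, e: ⊤, f: 4}

Working:
Per-block solution:
  B0:  IN=(all ⊤)  OUT=(all ⊤)
  B1:  IN=(all ⊤)  OUT={f:4; rest ⊤}
  B2:  IN={f:4; rest ⊤}  OUT={f:4; rest ⊤}
  B3:  IN={f:4; rest ⊤}  OUT={b:6, f:4; rest ⊤}
  B4:  IN={b:6, f:4; rest ⊤}  OUT={b:6, f:4; rest ⊤}
  B5:  IN={b:6, f:4; rest ⊤}  OUT={b:6; rest ⊤}
  B6:  IN=(all ⊤)  OUT={b:-4; rest ⊤}
  B7:  IN={b:-4; rest ⊤}  OUT={a:-2, b:-4, f:5; rest ⊤}

Merge at B2: IN[B2] = OUT[B1] = {a: ⊤, b: ⊤, c: ⊤, d: ⊤, e: ⊤, f: 4}
Applying B2's transfer function to that IN value gives OUT[B2] (row B2 above).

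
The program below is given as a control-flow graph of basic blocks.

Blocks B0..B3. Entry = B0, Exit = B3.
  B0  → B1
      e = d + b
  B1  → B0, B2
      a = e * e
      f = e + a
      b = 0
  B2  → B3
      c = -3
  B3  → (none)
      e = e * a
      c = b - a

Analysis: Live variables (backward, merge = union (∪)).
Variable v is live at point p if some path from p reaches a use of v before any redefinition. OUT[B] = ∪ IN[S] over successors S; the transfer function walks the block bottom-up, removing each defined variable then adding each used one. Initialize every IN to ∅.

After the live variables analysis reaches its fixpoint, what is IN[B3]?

Answer: {a, b, e}

Derivation:
Per-block solution:
  B0: | IN={b, d} | OUT={d, e}
  B1: | IN={d, e} | OUT={a, b, d, e}
  B2: | IN={a, b, e} | OUT={a, b, e}
  B3: | IN={a, b, e} | OUT={}

B3 is the boundary node: OUT[B3] = {}
Applying B3's transfer function to that OUT value gives IN[B3] (row B3 above).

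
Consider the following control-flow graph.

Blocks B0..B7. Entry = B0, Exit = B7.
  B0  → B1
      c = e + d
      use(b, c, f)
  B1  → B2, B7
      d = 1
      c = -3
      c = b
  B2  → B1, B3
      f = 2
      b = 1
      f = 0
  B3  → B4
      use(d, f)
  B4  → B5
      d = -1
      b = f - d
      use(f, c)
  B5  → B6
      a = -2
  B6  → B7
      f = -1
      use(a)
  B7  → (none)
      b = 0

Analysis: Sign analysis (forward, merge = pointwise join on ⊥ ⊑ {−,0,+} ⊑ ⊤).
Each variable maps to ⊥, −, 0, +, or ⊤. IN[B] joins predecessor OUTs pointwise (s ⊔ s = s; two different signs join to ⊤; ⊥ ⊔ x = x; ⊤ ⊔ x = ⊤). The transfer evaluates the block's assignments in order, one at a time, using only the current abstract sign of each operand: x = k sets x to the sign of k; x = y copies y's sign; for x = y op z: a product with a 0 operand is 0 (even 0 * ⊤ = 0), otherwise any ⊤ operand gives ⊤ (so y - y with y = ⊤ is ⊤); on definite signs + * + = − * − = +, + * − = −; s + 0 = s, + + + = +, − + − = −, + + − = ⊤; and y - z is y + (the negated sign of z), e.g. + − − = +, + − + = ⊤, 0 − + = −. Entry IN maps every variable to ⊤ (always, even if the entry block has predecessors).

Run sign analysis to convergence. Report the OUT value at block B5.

Answer: {a: -, b: +, c: ⊤, d: -, e: ⊤, f: 0}

Derivation:
Converged values:
  B0: | IN=(all ⊤) | OUT=(all ⊤)
  B1: | IN=(all ⊤) | OUT={d:+; rest ⊤}
  B2: | IN={d:+; rest ⊤} | OUT={b:+, d:+, f:0; rest ⊤}
  B3: | IN={b:+, d:+, f:0; rest ⊤} | OUT={b:+, d:+, f:0; rest ⊤}
  B4: | IN={b:+, d:+, f:0; rest ⊤} | OUT={b:+, d:-, f:0; rest ⊤}
  B5: | IN={b:+, d:-, f:0; rest ⊤} | OUT={a:-, b:+, d:-, f:0; rest ⊤}
  B6: | IN={a:-, b:+, d:-, f:0; rest ⊤} | OUT={a:-, b:+, d:-, f:-; rest ⊤}
  B7: | IN=(all ⊤) | OUT={b:0; rest ⊤}

Merge at B5: IN[B5] = OUT[B4] = {a: ⊤, b: +, c: ⊤, d: -, e: ⊤, f: 0}
Applying B5's transfer function to that IN value gives OUT[B5] (row B5 above).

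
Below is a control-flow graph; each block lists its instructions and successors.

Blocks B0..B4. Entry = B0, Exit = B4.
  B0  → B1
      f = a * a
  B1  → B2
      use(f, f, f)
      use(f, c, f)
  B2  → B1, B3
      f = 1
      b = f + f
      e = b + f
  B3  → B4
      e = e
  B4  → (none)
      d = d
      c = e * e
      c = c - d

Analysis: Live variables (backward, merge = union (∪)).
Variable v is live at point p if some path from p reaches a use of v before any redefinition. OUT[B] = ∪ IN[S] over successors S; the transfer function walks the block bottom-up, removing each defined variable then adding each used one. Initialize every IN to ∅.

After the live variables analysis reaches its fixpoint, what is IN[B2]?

Per-block solution:
  B0:  IN={a, c, d}  OUT={c, d, f}
  B1:  IN={c, d, f}  OUT={c, d}
  B2:  IN={c, d}  OUT={c, d, e, f}
  B3:  IN={d, e}  OUT={d, e}
  B4:  IN={d, e}  OUT={}

Merge at B2: OUT[B2] = IN[B1] ⊔ IN[B3] = {c, d, e, f}
Applying B2's transfer function to that OUT value gives IN[B2] (row B2 above).

Answer: {c, d}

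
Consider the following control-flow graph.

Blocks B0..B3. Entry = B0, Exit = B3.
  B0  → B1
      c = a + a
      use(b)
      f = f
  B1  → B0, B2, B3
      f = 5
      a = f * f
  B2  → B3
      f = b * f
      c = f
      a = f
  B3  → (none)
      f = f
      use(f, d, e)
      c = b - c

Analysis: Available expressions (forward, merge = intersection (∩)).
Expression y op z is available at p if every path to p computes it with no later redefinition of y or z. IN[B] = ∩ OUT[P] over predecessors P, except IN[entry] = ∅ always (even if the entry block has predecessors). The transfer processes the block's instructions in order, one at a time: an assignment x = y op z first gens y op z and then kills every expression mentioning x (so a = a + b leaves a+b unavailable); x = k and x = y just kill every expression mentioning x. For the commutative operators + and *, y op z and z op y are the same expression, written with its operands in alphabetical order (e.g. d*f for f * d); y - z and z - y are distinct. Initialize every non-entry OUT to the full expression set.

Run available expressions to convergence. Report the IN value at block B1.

Answer: {a+a}

Working:
Per-block solution:
  B0: | IN={} | OUT={a+a}
  B1: | IN={a+a} | OUT={f*f}
  B2: | IN={f*f} | OUT={}
  B3: | IN={} | OUT={}

Merge at B1: IN[B1] = OUT[B0] = {a+a}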